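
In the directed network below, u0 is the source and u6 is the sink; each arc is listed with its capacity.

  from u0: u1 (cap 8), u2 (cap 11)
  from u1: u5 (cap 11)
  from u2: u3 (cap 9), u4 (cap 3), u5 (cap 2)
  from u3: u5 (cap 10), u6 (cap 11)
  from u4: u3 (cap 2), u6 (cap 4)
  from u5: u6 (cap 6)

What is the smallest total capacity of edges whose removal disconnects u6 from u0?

17

Augment u0→u1→u5→u6: bottleneck 6, flow now 6.
Augment u0→u2→u3→u6: bottleneck 9, flow now 15.
Augment u0→u2→u4→u6: bottleneck 2, flow now 17.
No augmenting path remains; maximum flow = 17.
By max-flow min-cut, the minimum cut capacity equals the max flow.
In the residual graph, reachable from u0: {u0, u1, u5}.
Min-cut edges: u0→u2 (11), u5→u6 (6); capacity 11 + 6 = 17.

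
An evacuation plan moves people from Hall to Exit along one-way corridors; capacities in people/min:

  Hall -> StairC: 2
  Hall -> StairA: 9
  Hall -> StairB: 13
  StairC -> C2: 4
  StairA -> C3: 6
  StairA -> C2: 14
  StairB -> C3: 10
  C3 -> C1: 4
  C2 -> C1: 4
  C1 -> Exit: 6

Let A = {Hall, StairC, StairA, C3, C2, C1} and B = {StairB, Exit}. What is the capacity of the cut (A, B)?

Edges leaving {Hall, StairC, StairA, C3, C2, C1}: Hall→StairB (13), C1→Exit (6).
Cut capacity = 13 + 6 = 19.

19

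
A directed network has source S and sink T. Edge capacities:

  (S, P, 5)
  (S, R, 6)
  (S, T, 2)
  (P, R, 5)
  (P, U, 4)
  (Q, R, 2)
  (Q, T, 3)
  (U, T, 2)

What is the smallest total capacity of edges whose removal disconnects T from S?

Augment S→T: bottleneck 2, flow now 2.
Augment S→P→U→T: bottleneck 2, flow now 4.
No augmenting path remains; maximum flow = 4.
By max-flow min-cut, the minimum cut capacity equals the max flow.
In the residual graph, reachable from S: {S, P, R, U}.
Min-cut edges: S→T (2), U→T (2); capacity 2 + 2 = 4.

4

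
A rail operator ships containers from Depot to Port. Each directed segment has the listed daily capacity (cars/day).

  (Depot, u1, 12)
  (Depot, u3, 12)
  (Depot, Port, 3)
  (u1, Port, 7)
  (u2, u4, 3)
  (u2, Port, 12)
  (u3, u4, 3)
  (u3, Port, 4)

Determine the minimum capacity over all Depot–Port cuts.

14

Augment Depot→Port: bottleneck 3, flow now 3.
Augment Depot→u1→Port: bottleneck 7, flow now 10.
Augment Depot→u3→Port: bottleneck 4, flow now 14.
No augmenting path remains; maximum flow = 14.
By max-flow min-cut, the minimum cut capacity equals the max flow.
In the residual graph, reachable from Depot: {Depot, u1, u3, u4}.
Min-cut edges: Depot→Port (3), u1→Port (7), u3→Port (4); capacity 3 + 7 + 4 = 14.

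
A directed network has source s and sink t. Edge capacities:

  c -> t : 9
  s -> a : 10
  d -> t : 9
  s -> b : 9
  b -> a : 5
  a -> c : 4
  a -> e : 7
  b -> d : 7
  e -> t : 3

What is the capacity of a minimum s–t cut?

14

Augment s→a→c→t: bottleneck 4, flow now 4.
Augment s→a→e→t: bottleneck 3, flow now 7.
Augment s→b→d→t: bottleneck 7, flow now 14.
No augmenting path remains; maximum flow = 14.
By max-flow min-cut, the minimum cut capacity equals the max flow.
In the residual graph, reachable from s: {s, a, b, e}.
Min-cut edges: a→c (4), b→d (7), e→t (3); capacity 4 + 7 + 3 = 14.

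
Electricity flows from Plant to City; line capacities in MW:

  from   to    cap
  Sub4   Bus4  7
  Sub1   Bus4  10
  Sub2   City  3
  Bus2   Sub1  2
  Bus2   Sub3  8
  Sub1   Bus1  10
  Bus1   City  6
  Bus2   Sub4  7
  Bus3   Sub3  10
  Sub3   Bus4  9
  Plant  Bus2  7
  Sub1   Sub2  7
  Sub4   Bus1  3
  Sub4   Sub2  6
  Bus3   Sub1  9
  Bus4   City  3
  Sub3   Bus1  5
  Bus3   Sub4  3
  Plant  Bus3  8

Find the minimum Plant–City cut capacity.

Augment Plant→Bus3→Sub4→Sub2→City: bottleneck 3, flow now 3.
Augment Plant→Bus3→Sub1→Bus1→City: bottleneck 5, flow now 8.
Augment Plant→Bus2→Sub4→Bus1→City: bottleneck 1, flow now 9.
Augment Plant→Bus2→Sub4→Bus4→City: bottleneck 3, flow now 12.
No augmenting path remains; maximum flow = 12.
By max-flow min-cut, the minimum cut capacity equals the max flow.
In the residual graph, reachable from Plant: {Plant, Bus3, Bus2, Sub4, Sub1, Sub3, Sub2, Bus1, Bus4}.
Min-cut edges: Sub2→City (3), Bus1→City (6), Bus4→City (3); capacity 3 + 6 + 3 = 12.

12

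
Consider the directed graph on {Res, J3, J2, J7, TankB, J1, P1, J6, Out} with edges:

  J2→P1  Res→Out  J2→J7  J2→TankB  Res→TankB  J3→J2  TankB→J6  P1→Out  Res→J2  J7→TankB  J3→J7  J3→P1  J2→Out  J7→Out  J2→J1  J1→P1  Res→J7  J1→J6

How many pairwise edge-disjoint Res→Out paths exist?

3

Assign every edge capacity 1; by Menger, the answer equals the max flow.
Path Res→Out (+1); total 1.
Path Res→J2→Out (+1); total 2.
Path Res→J7→Out (+1); total 3.
No residual Res→Out path; max flow = 3.
Certifying cut of size 3: {Res→J2, Res→J7, Res→Out}.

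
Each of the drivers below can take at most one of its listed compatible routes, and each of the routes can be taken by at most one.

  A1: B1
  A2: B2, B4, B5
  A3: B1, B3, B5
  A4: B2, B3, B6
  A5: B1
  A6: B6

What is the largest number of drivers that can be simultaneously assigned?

5

Unit-capacity flow: source→left, listed edges, right→sink; max matching = max flow.
Augmenting path A1→B1 (+1); matched 1.
Augmenting path A2→B2 (+1); matched 2.
Augmenting path A3→B3 (+1); matched 3.
Augmenting path A4→B6 (+1); matched 4.
Augmenting path A6→B6→A4→B2→A2→B4 (+1); matched 5.
No augmenting path remains; maximum matching = 5.
König certificate: {A2, A3, A4, A6, B1} is a vertex cover of size 5 (every listed pair touches it), so no matching can be larger.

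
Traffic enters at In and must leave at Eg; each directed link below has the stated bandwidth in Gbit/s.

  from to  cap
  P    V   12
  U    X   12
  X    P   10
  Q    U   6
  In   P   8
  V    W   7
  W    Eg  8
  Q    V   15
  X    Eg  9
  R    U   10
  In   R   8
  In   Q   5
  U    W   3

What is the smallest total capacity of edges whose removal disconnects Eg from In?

Augment In→P→V→W→Eg: bottleneck 7, flow now 7.
Augment In→Q→U→W→Eg: bottleneck 1, flow now 8.
Augment In→Q→U→X→Eg: bottleneck 4, flow now 12.
Augment In→R→U→X→Eg: bottleneck 5, flow now 17.
No augmenting path remains; maximum flow = 17.
By max-flow min-cut, the minimum cut capacity equals the max flow.
In the residual graph, reachable from In: {In, P, Q, R, U, V, W, X}.
Min-cut edges: W→Eg (8), X→Eg (9); capacity 8 + 9 = 17.

17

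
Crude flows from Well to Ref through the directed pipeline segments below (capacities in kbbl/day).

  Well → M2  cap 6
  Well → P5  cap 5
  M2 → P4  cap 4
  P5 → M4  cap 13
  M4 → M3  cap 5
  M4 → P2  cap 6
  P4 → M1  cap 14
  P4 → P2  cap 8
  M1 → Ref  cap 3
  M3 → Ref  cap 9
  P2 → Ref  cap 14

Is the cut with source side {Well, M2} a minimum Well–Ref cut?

Yes — it is a minimum cut (capacity 9).

Given cut capacity: 5 + 4 = 9.
Augment Well→M2→P4→M1→Ref: bottleneck 3, flow now 3.
Augment Well→M2→P4→P2→Ref: bottleneck 1, flow now 4.
Augment Well→P5→M4→M3→Ref: bottleneck 5, flow now 9.
No augmenting path remains; maximum flow = 9.
Cut capacity 9 equals the max flow, so it is a minimum cut.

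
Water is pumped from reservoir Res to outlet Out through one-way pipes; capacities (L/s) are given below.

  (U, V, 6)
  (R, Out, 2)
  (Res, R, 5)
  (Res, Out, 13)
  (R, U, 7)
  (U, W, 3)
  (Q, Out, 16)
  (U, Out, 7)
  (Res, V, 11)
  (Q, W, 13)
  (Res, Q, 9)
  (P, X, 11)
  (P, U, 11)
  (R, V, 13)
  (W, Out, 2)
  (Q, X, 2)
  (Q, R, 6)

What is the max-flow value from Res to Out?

Augment Res→Out: bottleneck 13, flow now 13.
Augment Res→Q→Out: bottleneck 9, flow now 22.
Augment Res→R→Out: bottleneck 2, flow now 24.
Augment Res→R→U→Out: bottleneck 3, flow now 27.
No augmenting path remains; maximum flow = 27.
In the residual graph, reachable from Res: {Res, V}.
Min-cut edges: Res→Q (9), Res→R (5), Res→Out (13); capacity 9 + 5 + 13 = 27.
This cut is saturated, so no flow can exceed 27.

27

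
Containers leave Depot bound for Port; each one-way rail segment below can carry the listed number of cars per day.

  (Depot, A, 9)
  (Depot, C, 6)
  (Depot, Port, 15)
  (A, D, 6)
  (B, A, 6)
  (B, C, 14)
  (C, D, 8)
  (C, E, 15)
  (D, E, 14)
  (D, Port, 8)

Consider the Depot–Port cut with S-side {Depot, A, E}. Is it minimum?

Given cut capacity: 6 + 15 + 6 = 27.
Augment Depot→Port: bottleneck 15, flow now 15.
Augment Depot→A→D→Port: bottleneck 6, flow now 21.
Augment Depot→C→D→Port: bottleneck 2, flow now 23.
No augmenting path remains; maximum flow = 23.
In the residual graph, reachable from Depot: {Depot, A, C, D, E}.
Min-cut edges: Depot→Port (15), D→Port (8); capacity 15 + 8 = 23.
Cut capacity 27 exceeds the max flow 23, so it is not minimum.

No — its capacity is 27, but the minimum cut has capacity 23.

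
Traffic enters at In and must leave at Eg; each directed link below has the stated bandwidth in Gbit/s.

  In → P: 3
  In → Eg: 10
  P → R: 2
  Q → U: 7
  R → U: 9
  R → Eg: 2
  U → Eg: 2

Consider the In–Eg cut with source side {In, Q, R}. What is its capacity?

Edges leaving {In, Q, R}: In→P (3), In→Eg (10), Q→U (7), R→U (9), R→Eg (2).
Cut capacity = 3 + 10 + 7 + 9 + 2 = 31.

31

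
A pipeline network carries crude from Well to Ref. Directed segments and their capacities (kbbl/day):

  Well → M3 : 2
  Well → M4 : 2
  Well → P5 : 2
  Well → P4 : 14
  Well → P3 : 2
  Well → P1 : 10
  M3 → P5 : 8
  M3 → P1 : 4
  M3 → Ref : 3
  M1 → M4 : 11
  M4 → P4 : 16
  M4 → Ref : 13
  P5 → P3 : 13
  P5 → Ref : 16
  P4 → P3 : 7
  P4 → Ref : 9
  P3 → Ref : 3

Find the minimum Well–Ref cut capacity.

18

Augment Well→M3→Ref: bottleneck 2, flow now 2.
Augment Well→M4→Ref: bottleneck 2, flow now 4.
Augment Well→P5→Ref: bottleneck 2, flow now 6.
Augment Well→P4→Ref: bottleneck 9, flow now 15.
Augment Well→P3→Ref: bottleneck 2, flow now 17.
Augment Well→P4→P3→Ref: bottleneck 1, flow now 18.
No augmenting path remains; maximum flow = 18.
By max-flow min-cut, the minimum cut capacity equals the max flow.
In the residual graph, reachable from Well: {Well, P4, P3, P1}.
Min-cut edges: Well→M3 (2), Well→M4 (2), Well→P5 (2), P4→Ref (9), P3→Ref (3); capacity 2 + 2 + 2 + 9 + 3 = 18.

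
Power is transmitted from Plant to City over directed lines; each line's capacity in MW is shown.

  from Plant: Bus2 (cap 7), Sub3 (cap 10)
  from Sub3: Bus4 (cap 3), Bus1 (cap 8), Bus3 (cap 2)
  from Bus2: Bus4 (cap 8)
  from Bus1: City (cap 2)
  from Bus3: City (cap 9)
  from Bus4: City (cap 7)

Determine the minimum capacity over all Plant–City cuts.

Augment Plant→Sub3→Bus1→City: bottleneck 2, flow now 2.
Augment Plant→Sub3→Bus3→City: bottleneck 2, flow now 4.
Augment Plant→Sub3→Bus4→City: bottleneck 3, flow now 7.
Augment Plant→Bus2→Bus4→City: bottleneck 4, flow now 11.
No augmenting path remains; maximum flow = 11.
By max-flow min-cut, the minimum cut capacity equals the max flow.
In the residual graph, reachable from Plant: {Plant, Sub3, Bus2, Bus1, Bus4}.
Min-cut edges: Sub3→Bus3 (2), Bus1→City (2), Bus4→City (7); capacity 2 + 2 + 7 = 11.

11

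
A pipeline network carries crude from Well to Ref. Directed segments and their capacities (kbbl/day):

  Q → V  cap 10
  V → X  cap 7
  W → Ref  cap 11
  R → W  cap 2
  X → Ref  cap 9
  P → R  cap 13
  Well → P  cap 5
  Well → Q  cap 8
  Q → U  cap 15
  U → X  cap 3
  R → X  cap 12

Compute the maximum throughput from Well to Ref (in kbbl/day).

Augment Well→P→R→W→Ref: bottleneck 2, flow now 2.
Augment Well→P→R→X→Ref: bottleneck 3, flow now 5.
Augment Well→Q→U→X→Ref: bottleneck 3, flow now 8.
Augment Well→Q→V→X→Ref: bottleneck 3, flow now 11.
No augmenting path remains; maximum flow = 11.
In the residual graph, reachable from Well: {Well, P, Q, R, U, V, X}.
Min-cut edges: R→W (2), X→Ref (9); capacity 2 + 9 = 11.
This cut is saturated, so no flow can exceed 11.

11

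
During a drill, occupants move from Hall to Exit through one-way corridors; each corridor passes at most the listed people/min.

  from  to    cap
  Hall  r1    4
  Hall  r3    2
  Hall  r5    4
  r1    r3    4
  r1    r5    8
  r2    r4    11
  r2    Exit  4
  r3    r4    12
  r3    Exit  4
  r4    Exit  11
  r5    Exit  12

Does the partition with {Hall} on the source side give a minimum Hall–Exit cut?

Given cut capacity: 4 + 2 + 4 = 10.
Augment Hall→r3→Exit: bottleneck 2, flow now 2.
Augment Hall→r5→Exit: bottleneck 4, flow now 6.
Augment Hall→r1→r3→Exit: bottleneck 2, flow now 8.
Augment Hall→r1→r5→Exit: bottleneck 2, flow now 10.
No augmenting path remains; maximum flow = 10.
Cut capacity 10 equals the max flow, so it is a minimum cut.

Yes — it is a minimum cut (capacity 10).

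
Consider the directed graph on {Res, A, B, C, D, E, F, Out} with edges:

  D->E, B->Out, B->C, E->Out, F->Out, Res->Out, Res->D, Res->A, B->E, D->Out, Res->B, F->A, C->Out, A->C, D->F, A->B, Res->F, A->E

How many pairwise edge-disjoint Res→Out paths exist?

Assign every edge capacity 1; by Menger, the answer equals the max flow.
Path Res→Out (+1); total 1.
Path Res→B→Out (+1); total 2.
Path Res→D→Out (+1); total 3.
Path Res→F→Out (+1); total 4.
Path Res→A→C→Out (+1); total 5.
No residual Res→Out path; max flow = 5.
Certifying cut of size 5: {Res→A, Res→B, Res→D, Res→F, Res→Out}.

5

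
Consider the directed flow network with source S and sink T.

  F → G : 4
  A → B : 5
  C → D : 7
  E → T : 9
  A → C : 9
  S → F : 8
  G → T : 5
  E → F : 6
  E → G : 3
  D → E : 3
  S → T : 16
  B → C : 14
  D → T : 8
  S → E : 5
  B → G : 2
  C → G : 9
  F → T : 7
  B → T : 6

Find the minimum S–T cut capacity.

29

Augment S→T: bottleneck 16, flow now 16.
Augment S→E→T: bottleneck 5, flow now 21.
Augment S→F→T: bottleneck 7, flow now 28.
Augment S→F→G→T: bottleneck 1, flow now 29.
No augmenting path remains; maximum flow = 29.
By max-flow min-cut, the minimum cut capacity equals the max flow.
In the residual graph, reachable from S: {S}.
Min-cut edges: S→E (5), S→F (8), S→T (16); capacity 5 + 8 + 16 = 29.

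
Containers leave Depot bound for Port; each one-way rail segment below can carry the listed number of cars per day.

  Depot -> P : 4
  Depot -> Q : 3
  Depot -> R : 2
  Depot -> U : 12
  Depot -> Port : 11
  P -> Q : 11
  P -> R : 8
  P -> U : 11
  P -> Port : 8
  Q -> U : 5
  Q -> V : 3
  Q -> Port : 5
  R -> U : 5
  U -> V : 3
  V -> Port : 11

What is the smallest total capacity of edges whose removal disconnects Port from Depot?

21

Augment Depot→Port: bottleneck 11, flow now 11.
Augment Depot→P→Port: bottleneck 4, flow now 15.
Augment Depot→Q→Port: bottleneck 3, flow now 18.
Augment Depot→U→V→Port: bottleneck 3, flow now 21.
No augmenting path remains; maximum flow = 21.
By max-flow min-cut, the minimum cut capacity equals the max flow.
In the residual graph, reachable from Depot: {Depot, R, U}.
Min-cut edges: Depot→P (4), Depot→Q (3), Depot→Port (11), U→V (3); capacity 4 + 3 + 11 + 3 = 21.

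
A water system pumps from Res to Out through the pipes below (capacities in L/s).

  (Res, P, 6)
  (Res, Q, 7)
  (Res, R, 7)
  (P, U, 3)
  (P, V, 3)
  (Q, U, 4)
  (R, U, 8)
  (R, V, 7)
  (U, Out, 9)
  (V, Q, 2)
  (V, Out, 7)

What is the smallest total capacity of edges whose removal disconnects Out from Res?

Augment Res→P→U→Out: bottleneck 3, flow now 3.
Augment Res→P→V→Out: bottleneck 3, flow now 6.
Augment Res→Q→U→Out: bottleneck 4, flow now 10.
Augment Res→R→U→Out: bottleneck 2, flow now 12.
Augment Res→R→V→Out: bottleneck 4, flow now 16.
No augmenting path remains; maximum flow = 16.
By max-flow min-cut, the minimum cut capacity equals the max flow.
In the residual graph, reachable from Res: {Res, P, Q, R, U, V}.
Min-cut edges: U→Out (9), V→Out (7); capacity 9 + 7 = 16.

16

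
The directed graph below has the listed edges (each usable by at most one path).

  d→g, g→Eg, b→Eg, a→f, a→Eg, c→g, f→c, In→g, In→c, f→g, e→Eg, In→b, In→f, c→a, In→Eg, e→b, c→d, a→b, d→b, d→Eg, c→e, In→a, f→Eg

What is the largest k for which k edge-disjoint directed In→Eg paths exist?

Assign every edge capacity 1; by Menger, the answer equals the max flow.
Path In→Eg (+1); total 1.
Path In→a→Eg (+1); total 2.
Path In→b→Eg (+1); total 3.
Path In→f→Eg (+1); total 4.
Path In→g→Eg (+1); total 5.
Path In→c→d→Eg (+1); total 6.
No residual In→Eg path; max flow = 6.
Certifying cut of size 6: {In→Eg, In→a, In→b, In→c, In→f, In→g}.

6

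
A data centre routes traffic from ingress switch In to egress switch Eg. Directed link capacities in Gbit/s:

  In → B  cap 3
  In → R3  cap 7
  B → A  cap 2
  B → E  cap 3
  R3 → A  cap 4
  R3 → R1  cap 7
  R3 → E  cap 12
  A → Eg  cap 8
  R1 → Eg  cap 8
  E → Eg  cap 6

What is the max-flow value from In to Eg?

Augment In→B→A→Eg: bottleneck 2, flow now 2.
Augment In→B→E→Eg: bottleneck 1, flow now 3.
Augment In→R3→A→Eg: bottleneck 4, flow now 7.
Augment In→R3→R1→Eg: bottleneck 3, flow now 10.
No augmenting path remains; maximum flow = 10.
In the residual graph, reachable from In: {In}.
Min-cut edges: In→B (3), In→R3 (7); capacity 3 + 7 = 10.
This cut is saturated, so no flow can exceed 10.

10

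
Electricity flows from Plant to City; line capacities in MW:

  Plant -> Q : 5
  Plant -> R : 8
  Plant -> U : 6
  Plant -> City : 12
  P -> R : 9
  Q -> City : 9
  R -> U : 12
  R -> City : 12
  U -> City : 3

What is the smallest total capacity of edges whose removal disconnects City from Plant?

Augment Plant→City: bottleneck 12, flow now 12.
Augment Plant→Q→City: bottleneck 5, flow now 17.
Augment Plant→R→City: bottleneck 8, flow now 25.
Augment Plant→U→City: bottleneck 3, flow now 28.
No augmenting path remains; maximum flow = 28.
By max-flow min-cut, the minimum cut capacity equals the max flow.
In the residual graph, reachable from Plant: {Plant, U}.
Min-cut edges: Plant→Q (5), Plant→R (8), Plant→City (12), U→City (3); capacity 5 + 8 + 12 + 3 = 28.

28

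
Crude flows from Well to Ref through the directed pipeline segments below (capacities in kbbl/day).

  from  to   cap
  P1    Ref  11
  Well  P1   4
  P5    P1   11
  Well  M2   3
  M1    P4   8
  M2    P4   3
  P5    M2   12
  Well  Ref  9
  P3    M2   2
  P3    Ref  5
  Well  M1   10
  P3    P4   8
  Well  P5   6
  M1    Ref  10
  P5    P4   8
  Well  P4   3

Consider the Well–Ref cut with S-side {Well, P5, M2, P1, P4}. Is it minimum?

Given cut capacity: 10 + 9 + 11 = 30.
Augment Well→Ref: bottleneck 9, flow now 9.
Augment Well→M1→Ref: bottleneck 10, flow now 19.
Augment Well→P1→Ref: bottleneck 4, flow now 23.
Augment Well→P5→P1→Ref: bottleneck 6, flow now 29.
No augmenting path remains; maximum flow = 29.
In the residual graph, reachable from Well: {Well, M2, P4}.
Min-cut edges: Well→P5 (6), Well→M1 (10), Well→P1 (4), Well→Ref (9); capacity 6 + 10 + 4 + 9 = 29.
Cut capacity 30 exceeds the max flow 29, so it is not minimum.

No — its capacity is 30, but the minimum cut has capacity 29.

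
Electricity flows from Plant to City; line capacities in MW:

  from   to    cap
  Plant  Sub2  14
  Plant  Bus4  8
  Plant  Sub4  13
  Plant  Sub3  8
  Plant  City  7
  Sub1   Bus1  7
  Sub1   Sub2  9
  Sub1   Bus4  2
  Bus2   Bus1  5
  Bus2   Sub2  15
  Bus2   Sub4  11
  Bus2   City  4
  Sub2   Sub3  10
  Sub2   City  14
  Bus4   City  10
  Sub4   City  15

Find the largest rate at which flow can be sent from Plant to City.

42

Augment Plant→City: bottleneck 7, flow now 7.
Augment Plant→Sub2→City: bottleneck 14, flow now 21.
Augment Plant→Bus4→City: bottleneck 8, flow now 29.
Augment Plant→Sub4→City: bottleneck 13, flow now 42.
No augmenting path remains; maximum flow = 42.
In the residual graph, reachable from Plant: {Plant, Sub3}.
Min-cut edges: Plant→Sub2 (14), Plant→Bus4 (8), Plant→Sub4 (13), Plant→City (7); capacity 14 + 8 + 13 + 7 = 42.
This cut is saturated, so no flow can exceed 42.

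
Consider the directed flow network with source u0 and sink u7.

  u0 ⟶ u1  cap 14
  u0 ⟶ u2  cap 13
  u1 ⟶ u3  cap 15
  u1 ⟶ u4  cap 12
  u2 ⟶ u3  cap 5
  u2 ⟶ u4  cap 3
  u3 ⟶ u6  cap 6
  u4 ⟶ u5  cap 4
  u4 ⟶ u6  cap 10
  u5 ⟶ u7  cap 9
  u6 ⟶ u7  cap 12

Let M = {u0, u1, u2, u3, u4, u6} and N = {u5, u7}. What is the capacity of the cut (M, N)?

16

Edges leaving {u0, u1, u2, u3, u4, u6}: u4→u5 (4), u6→u7 (12).
Cut capacity = 4 + 12 = 16.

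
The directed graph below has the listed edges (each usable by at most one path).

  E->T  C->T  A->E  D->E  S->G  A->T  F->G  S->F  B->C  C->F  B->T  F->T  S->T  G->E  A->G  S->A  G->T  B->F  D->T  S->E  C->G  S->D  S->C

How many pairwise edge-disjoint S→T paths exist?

Assign every edge capacity 1; by Menger, the answer equals the max flow.
Path S→T (+1); total 1.
Path S→A→T (+1); total 2.
Path S→C→T (+1); total 3.
Path S→D→T (+1); total 4.
Path S→E→T (+1); total 5.
Path S→F→T (+1); total 6.
Path S→G→T (+1); total 7.
No residual S→T path; max flow = 7.
Certifying cut of size 7: {S→A, S→C, S→D, S→E, S→F, S→G, S→T}.

7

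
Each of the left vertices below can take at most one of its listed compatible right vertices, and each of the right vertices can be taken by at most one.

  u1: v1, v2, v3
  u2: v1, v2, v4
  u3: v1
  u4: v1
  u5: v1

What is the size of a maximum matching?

Unit-capacity flow: source→left, listed edges, right→sink; max matching = max flow.
Augmenting path u1→v1 (+1); matched 1.
Augmenting path u2→v2 (+1); matched 2.
Augmenting path u3→v1→u1→v3 (+1); matched 3.
No augmenting path remains; maximum matching = 3.
König certificate: {u1, u2, v1} is a vertex cover of size 3 (every listed pair touches it), so no matching can be larger.

3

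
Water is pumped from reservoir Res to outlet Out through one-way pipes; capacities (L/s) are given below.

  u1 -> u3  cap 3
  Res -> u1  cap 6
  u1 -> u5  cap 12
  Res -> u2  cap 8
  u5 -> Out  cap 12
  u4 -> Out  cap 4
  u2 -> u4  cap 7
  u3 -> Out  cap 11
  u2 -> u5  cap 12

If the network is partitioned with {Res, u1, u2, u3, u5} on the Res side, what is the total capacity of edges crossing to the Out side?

Edges leaving {Res, u1, u2, u3, u5}: u2→u4 (7), u3→Out (11), u5→Out (12).
Cut capacity = 7 + 11 + 12 = 30.

30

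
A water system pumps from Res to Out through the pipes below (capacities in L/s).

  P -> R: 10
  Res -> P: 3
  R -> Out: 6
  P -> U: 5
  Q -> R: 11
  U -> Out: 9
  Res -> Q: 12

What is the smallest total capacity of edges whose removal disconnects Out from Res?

9

Augment Res→P→R→Out: bottleneck 3, flow now 3.
Augment Res→Q→R→Out: bottleneck 3, flow now 6.
Augment Res→Q→R→P→U→Out: bottleneck 3, flow now 9. (uses reverse residual edge)
No augmenting path remains; maximum flow = 9.
By max-flow min-cut, the minimum cut capacity equals the max flow.
In the residual graph, reachable from Res: {Res, Q, R}.
Min-cut edges: Res→P (3), R→Out (6); capacity 3 + 6 = 9.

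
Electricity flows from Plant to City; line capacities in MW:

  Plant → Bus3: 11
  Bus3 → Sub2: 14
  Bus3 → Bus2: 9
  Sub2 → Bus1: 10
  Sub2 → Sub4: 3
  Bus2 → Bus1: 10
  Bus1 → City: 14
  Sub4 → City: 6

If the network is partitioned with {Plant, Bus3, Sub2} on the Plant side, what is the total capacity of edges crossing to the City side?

Edges leaving {Plant, Bus3, Sub2}: Bus3→Bus2 (9), Sub2→Bus1 (10), Sub2→Sub4 (3).
Cut capacity = 9 + 10 + 3 = 22.

22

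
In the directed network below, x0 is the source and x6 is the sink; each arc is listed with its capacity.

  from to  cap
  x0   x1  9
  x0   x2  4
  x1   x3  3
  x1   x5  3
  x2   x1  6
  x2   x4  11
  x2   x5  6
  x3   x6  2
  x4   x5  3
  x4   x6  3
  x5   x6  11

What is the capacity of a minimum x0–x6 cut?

Augment x0→x1→x3→x6: bottleneck 2, flow now 2.
Augment x0→x1→x5→x6: bottleneck 3, flow now 5.
Augment x0→x2→x4→x6: bottleneck 3, flow now 8.
Augment x0→x2→x5→x6: bottleneck 1, flow now 9.
No augmenting path remains; maximum flow = 9.
By max-flow min-cut, the minimum cut capacity equals the max flow.
In the residual graph, reachable from x0: {x0, x1, x3}.
Min-cut edges: x0→x2 (4), x1→x5 (3), x3→x6 (2); capacity 4 + 3 + 2 = 9.

9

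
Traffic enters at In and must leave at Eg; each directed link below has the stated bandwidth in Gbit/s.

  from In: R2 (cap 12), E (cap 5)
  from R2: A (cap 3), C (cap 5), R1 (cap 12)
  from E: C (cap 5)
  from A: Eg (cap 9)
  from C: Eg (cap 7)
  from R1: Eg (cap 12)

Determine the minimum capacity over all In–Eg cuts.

Augment In→R2→A→Eg: bottleneck 3, flow now 3.
Augment In→R2→C→Eg: bottleneck 5, flow now 8.
Augment In→R2→R1→Eg: bottleneck 4, flow now 12.
Augment In→E→C→Eg: bottleneck 2, flow now 14.
Augment In→E→C→R2→R1→Eg: bottleneck 3, flow now 17. (uses reverse residual edge)
No augmenting path remains; maximum flow = 17.
By max-flow min-cut, the minimum cut capacity equals the max flow.
In the residual graph, reachable from In: {In}.
Min-cut edges: In→R2 (12), In→E (5); capacity 12 + 5 = 17.

17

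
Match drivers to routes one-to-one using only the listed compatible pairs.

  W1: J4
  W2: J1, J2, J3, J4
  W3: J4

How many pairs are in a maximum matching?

2

Unit-capacity flow: source→left, listed edges, right→sink; max matching = max flow.
Augmenting path W1→J4 (+1); matched 1.
Augmenting path W2→J1 (+1); matched 2.
No augmenting path remains; maximum matching = 2.
König certificate: {W2, J4} is a vertex cover of size 2 (every listed pair touches it), so no matching can be larger.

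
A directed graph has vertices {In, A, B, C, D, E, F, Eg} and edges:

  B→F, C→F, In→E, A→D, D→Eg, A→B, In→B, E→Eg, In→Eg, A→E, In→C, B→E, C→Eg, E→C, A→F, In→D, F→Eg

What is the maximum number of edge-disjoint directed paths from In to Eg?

Assign every edge capacity 1; by Menger, the answer equals the max flow.
Path In→Eg (+1); total 1.
Path In→C→Eg (+1); total 2.
Path In→D→Eg (+1); total 3.
Path In→E→Eg (+1); total 4.
Path In→B→F→Eg (+1); total 5.
No residual In→Eg path; max flow = 5.
Certifying cut of size 5: {In→B, In→C, In→D, In→E, In→Eg}.

5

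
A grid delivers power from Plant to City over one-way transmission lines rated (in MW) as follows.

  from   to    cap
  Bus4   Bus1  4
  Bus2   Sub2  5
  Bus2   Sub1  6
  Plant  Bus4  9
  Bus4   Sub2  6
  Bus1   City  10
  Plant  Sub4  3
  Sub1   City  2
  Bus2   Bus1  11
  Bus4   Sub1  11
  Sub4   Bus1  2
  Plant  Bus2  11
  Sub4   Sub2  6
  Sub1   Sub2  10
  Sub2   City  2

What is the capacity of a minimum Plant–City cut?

14

Augment Plant→Bus4→Bus1→City: bottleneck 4, flow now 4.
Augment Plant→Bus4→Sub2→City: bottleneck 2, flow now 6.
Augment Plant→Bus4→Sub1→City: bottleneck 2, flow now 8.
Augment Plant→Bus2→Bus1→City: bottleneck 6, flow now 14.
No augmenting path remains; maximum flow = 14.
By max-flow min-cut, the minimum cut capacity equals the max flow.
In the residual graph, reachable from Plant: {Plant, Bus4, Bus2, Sub4, Bus1, Sub2, Sub1}.
Min-cut edges: Bus1→City (10), Sub2→City (2), Sub1→City (2); capacity 10 + 2 + 2 = 14.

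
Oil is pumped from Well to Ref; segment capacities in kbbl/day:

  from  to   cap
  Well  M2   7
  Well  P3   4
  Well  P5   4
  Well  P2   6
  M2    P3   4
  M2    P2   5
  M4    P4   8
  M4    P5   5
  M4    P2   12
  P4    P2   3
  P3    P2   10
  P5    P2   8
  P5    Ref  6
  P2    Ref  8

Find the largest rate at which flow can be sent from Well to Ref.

Augment Well→P5→Ref: bottleneck 4, flow now 4.
Augment Well→P2→Ref: bottleneck 6, flow now 10.
Augment Well→M2→P2→Ref: bottleneck 2, flow now 12.
No augmenting path remains; maximum flow = 12.
In the residual graph, reachable from Well: {Well, M2, P3, P2}.
Min-cut edges: Well→P5 (4), P2→Ref (8); capacity 4 + 8 = 12.
This cut is saturated, so no flow can exceed 12.

12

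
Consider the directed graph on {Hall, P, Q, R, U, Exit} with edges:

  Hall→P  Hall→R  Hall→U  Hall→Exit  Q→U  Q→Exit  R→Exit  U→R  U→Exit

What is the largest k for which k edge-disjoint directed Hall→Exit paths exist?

Assign every edge capacity 1; by Menger, the answer equals the max flow.
Path Hall→Exit (+1); total 1.
Path Hall→R→Exit (+1); total 2.
Path Hall→U→Exit (+1); total 3.
No residual Hall→Exit path; max flow = 3.
Certifying cut of size 3: {Hall→Exit, Hall→R, Hall→U}.

3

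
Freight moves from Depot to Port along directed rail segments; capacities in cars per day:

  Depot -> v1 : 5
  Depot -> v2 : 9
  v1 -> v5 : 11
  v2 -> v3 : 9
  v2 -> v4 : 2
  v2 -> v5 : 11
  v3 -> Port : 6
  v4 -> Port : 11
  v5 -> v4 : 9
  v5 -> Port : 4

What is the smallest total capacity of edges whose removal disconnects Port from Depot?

14

Augment Depot→v1→v5→Port: bottleneck 4, flow now 4.
Augment Depot→v2→v3→Port: bottleneck 6, flow now 10.
Augment Depot→v2→v4→Port: bottleneck 2, flow now 12.
Augment Depot→v1→v5→v4→Port: bottleneck 1, flow now 13.
Augment Depot→v2→v5→v4→Port: bottleneck 1, flow now 14.
No augmenting path remains; maximum flow = 14.
By max-flow min-cut, the minimum cut capacity equals the max flow.
In the residual graph, reachable from Depot: {Depot}.
Min-cut edges: Depot→v1 (5), Depot→v2 (9); capacity 5 + 9 = 14.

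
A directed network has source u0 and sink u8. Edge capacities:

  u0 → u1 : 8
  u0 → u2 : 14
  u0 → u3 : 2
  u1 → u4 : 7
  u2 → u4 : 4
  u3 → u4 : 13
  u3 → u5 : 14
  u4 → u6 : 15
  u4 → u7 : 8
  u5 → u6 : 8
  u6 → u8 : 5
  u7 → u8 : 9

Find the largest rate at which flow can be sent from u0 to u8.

13

Augment u0→u1→u4→u6→u8: bottleneck 5, flow now 5.
Augment u0→u1→u4→u7→u8: bottleneck 2, flow now 7.
Augment u0→u2→u4→u7→u8: bottleneck 4, flow now 11.
Augment u0→u3→u4→u7→u8: bottleneck 2, flow now 13.
No augmenting path remains; maximum flow = 13.
In the residual graph, reachable from u0: {u0, u1, u2}.
Min-cut edges: u0→u3 (2), u1→u4 (7), u2→u4 (4); capacity 2 + 7 + 4 = 13.
This cut is saturated, so no flow can exceed 13.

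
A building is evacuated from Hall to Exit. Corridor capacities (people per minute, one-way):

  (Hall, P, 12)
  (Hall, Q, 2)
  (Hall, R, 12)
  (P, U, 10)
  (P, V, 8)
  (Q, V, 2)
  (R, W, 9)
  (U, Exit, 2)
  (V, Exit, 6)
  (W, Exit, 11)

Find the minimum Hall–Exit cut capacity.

17

Augment Hall→P→U→Exit: bottleneck 2, flow now 2.
Augment Hall→P→V→Exit: bottleneck 6, flow now 8.
Augment Hall→R→W→Exit: bottleneck 9, flow now 17.
No augmenting path remains; maximum flow = 17.
By max-flow min-cut, the minimum cut capacity equals the max flow.
In the residual graph, reachable from Hall: {Hall, P, Q, R, U, V}.
Min-cut edges: R→W (9), U→Exit (2), V→Exit (6); capacity 9 + 2 + 6 = 17.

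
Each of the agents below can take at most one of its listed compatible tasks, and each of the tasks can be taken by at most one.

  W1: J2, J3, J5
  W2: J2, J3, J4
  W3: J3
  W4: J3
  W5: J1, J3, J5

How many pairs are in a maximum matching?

Unit-capacity flow: source→left, listed edges, right→sink; max matching = max flow.
Augmenting path W1→J2 (+1); matched 1.
Augmenting path W2→J3 (+1); matched 2.
Augmenting path W5→J1 (+1); matched 3.
Augmenting path W3→J3→W2→J4 (+1); matched 4.
No augmenting path remains; maximum matching = 4.
König certificate: {W1, W2, W5, J3} is a vertex cover of size 4 (every listed pair touches it), so no matching can be larger.

4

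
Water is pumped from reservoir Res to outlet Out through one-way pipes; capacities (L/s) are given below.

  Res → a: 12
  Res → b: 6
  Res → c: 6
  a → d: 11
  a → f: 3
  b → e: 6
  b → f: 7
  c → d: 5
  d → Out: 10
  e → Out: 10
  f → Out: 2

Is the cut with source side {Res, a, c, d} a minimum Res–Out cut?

No — its capacity is 19, but the minimum cut has capacity 18.

Given cut capacity: 6 + 3 + 10 = 19.
Augment Res→a→d→Out: bottleneck 10, flow now 10.
Augment Res→a→f→Out: bottleneck 2, flow now 12.
Augment Res→b→e→Out: bottleneck 6, flow now 18.
No augmenting path remains; maximum flow = 18.
In the residual graph, reachable from Res: {Res, a, c, d, f}.
Min-cut edges: Res→b (6), d→Out (10), f→Out (2); capacity 6 + 10 + 2 = 18.
Cut capacity 19 exceeds the max flow 18, so it is not minimum.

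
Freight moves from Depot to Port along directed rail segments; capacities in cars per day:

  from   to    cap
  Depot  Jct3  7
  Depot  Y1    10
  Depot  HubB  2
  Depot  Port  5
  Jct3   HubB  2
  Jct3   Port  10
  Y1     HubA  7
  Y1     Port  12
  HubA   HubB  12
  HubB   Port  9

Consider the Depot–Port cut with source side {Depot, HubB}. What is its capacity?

31

Edges leaving {Depot, HubB}: Depot→Jct3 (7), Depot→Y1 (10), Depot→Port (5), HubB→Port (9).
Cut capacity = 7 + 10 + 5 + 9 = 31.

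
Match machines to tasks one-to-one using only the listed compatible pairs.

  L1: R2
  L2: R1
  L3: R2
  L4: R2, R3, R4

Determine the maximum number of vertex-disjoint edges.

Unit-capacity flow: source→left, listed edges, right→sink; max matching = max flow.
Augmenting path L1→R2 (+1); matched 1.
Augmenting path L2→R1 (+1); matched 2.
Augmenting path L4→R3 (+1); matched 3.
No augmenting path remains; maximum matching = 3.
König certificate: {L2, L4, R2} is a vertex cover of size 3 (every listed pair touches it), so no matching can be larger.

3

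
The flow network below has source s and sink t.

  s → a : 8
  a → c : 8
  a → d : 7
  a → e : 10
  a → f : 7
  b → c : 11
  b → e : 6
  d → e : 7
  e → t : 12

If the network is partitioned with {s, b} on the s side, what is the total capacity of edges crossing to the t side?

25

Edges leaving {s, b}: s→a (8), b→c (11), b→e (6).
Cut capacity = 8 + 11 + 6 = 25.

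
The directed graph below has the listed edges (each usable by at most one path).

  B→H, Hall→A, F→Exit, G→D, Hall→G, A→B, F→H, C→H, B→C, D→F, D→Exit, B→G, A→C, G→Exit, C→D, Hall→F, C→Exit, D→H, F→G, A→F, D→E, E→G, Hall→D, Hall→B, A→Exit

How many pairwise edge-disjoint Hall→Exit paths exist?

5

Assign every edge capacity 1; by Menger, the answer equals the max flow.
Path Hall→A→Exit (+1); total 1.
Path Hall→D→Exit (+1); total 2.
Path Hall→F→Exit (+1); total 3.
Path Hall→G→Exit (+1); total 4.
Path Hall→B→C→Exit (+1); total 5.
No residual Hall→Exit path; max flow = 5.
Certifying cut of size 5: {Hall→A, Hall→B, Hall→D, Hall→F, Hall→G}.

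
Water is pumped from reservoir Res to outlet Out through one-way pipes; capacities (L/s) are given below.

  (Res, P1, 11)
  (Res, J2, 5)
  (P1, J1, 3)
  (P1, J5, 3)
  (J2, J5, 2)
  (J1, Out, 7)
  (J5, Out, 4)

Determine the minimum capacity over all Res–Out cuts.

Augment Res→P1→J1→Out: bottleneck 3, flow now 3.
Augment Res→P1→J5→Out: bottleneck 3, flow now 6.
Augment Res→J2→J5→Out: bottleneck 1, flow now 7.
No augmenting path remains; maximum flow = 7.
By max-flow min-cut, the minimum cut capacity equals the max flow.
In the residual graph, reachable from Res: {Res, P1, J2, J5}.
Min-cut edges: P1→J1 (3), J5→Out (4); capacity 3 + 4 = 7.

7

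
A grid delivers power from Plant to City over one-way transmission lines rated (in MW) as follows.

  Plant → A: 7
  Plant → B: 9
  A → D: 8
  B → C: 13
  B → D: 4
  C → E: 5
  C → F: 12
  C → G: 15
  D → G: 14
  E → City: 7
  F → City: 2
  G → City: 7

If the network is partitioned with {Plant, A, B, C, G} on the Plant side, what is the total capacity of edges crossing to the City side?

36

Edges leaving {Plant, A, B, C, G}: A→D (8), B→D (4), C→E (5), C→F (12), G→City (7).
Cut capacity = 8 + 4 + 5 + 12 + 7 = 36.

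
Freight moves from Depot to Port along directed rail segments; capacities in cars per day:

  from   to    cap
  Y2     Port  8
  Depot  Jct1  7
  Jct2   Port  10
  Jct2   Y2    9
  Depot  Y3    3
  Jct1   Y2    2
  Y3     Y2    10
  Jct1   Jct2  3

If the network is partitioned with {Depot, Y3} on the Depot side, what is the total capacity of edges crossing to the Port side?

17

Edges leaving {Depot, Y3}: Depot→Jct1 (7), Y3→Y2 (10).
Cut capacity = 7 + 10 = 17.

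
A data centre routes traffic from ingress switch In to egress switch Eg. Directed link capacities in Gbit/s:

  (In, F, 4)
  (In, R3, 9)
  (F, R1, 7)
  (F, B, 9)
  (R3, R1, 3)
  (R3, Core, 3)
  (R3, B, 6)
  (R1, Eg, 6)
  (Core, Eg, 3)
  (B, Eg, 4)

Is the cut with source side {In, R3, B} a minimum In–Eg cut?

No — its capacity is 14, but the minimum cut has capacity 13.

Given cut capacity: 4 + 3 + 3 + 4 = 14.
Augment In→F→R1→Eg: bottleneck 4, flow now 4.
Augment In→R3→R1→Eg: bottleneck 2, flow now 6.
Augment In→R3→Core→Eg: bottleneck 3, flow now 9.
Augment In→R3→B→Eg: bottleneck 4, flow now 13.
No augmenting path remains; maximum flow = 13.
In the residual graph, reachable from In: {In}.
Min-cut edges: In→F (4), In→R3 (9); capacity 4 + 9 = 13.
Cut capacity 14 exceeds the max flow 13, so it is not minimum.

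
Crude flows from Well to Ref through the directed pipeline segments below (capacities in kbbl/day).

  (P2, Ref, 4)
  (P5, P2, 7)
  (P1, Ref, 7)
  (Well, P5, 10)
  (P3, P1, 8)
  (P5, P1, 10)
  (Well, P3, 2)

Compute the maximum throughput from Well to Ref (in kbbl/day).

Augment Well→P5→P1→Ref: bottleneck 7, flow now 7.
Augment Well→P5→P2→Ref: bottleneck 3, flow now 10.
Augment Well→P3→P1→P5→P2→Ref: bottleneck 1, flow now 11. (uses reverse residual edge)
No augmenting path remains; maximum flow = 11.
In the residual graph, reachable from Well: {Well, P5, P3, P1, P2}.
Min-cut edges: P1→Ref (7), P2→Ref (4); capacity 7 + 4 = 11.
This cut is saturated, so no flow can exceed 11.

11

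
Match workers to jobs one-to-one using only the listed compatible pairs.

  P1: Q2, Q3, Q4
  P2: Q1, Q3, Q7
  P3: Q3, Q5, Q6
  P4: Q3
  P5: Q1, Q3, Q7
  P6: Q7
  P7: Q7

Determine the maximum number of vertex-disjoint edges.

Unit-capacity flow: source→left, listed edges, right→sink; max matching = max flow.
Augmenting path P1→Q2 (+1); matched 1.
Augmenting path P2→Q1 (+1); matched 2.
Augmenting path P3→Q3 (+1); matched 3.
Augmenting path P5→Q7 (+1); matched 4.
Augmenting path P4→Q3→P3→Q5 (+1); matched 5.
No augmenting path remains; maximum matching = 5.
König certificate: {P1, P3, Q1, Q3, Q7} is a vertex cover of size 5 (every listed pair touches it), so no matching can be larger.

5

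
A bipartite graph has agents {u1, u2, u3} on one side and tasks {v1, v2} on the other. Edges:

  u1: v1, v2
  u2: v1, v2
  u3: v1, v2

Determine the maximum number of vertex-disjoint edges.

2

Unit-capacity flow: source→left, listed edges, right→sink; max matching = max flow.
Augmenting path u1→v1 (+1); matched 1.
Augmenting path u2→v2 (+1); matched 2.
No augmenting path remains; maximum matching = 2.
König certificate: {v1, v2} is a vertex cover of size 2 (every listed pair touches it), so no matching can be larger.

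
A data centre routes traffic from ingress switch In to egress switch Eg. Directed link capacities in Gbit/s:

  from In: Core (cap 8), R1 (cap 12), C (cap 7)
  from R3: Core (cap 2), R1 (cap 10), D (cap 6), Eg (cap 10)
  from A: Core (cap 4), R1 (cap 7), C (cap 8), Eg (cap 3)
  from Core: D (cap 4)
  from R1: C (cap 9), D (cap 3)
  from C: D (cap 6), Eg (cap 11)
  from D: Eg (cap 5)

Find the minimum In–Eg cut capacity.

16

Augment In→C→Eg: bottleneck 7, flow now 7.
Augment In→Core→D→Eg: bottleneck 4, flow now 11.
Augment In→R1→C→Eg: bottleneck 4, flow now 15.
Augment In→R1→D→Eg: bottleneck 1, flow now 16.
No augmenting path remains; maximum flow = 16.
By max-flow min-cut, the minimum cut capacity equals the max flow.
In the residual graph, reachable from In: {In, Core, R1, C, D}.
Min-cut edges: C→Eg (11), D→Eg (5); capacity 11 + 5 = 16.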